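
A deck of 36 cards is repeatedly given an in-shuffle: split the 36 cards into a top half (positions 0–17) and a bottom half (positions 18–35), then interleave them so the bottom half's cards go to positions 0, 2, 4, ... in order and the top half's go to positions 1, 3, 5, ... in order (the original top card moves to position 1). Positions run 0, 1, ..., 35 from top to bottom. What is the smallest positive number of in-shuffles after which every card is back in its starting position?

The in-shuffle permutes the 36 positions with cycle lengths [36].
Every card is home exactly when every cycle has completed a whole number of laps, i.e. after lcm(36) = 36 in-shuffles.

36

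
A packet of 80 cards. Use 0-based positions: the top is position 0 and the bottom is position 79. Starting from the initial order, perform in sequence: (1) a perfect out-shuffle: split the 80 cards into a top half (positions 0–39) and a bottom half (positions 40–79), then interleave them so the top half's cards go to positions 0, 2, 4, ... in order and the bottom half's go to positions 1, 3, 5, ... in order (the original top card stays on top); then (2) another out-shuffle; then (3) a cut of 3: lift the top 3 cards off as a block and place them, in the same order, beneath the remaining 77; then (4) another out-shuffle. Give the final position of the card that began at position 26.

Track the card from position 26 forward through each operation:
  after op 1 (out-shuffle): 26 → 52
  after op 2 (out-shuffle): 52 → 25
  after op 3 (cut 3): 25 → 22
  after op 4 (out-shuffle): 22 → 44

44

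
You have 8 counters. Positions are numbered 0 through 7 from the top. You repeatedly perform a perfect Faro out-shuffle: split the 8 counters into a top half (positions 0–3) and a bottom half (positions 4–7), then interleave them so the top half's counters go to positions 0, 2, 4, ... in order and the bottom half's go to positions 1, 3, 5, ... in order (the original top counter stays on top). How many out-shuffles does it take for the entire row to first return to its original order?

3

The out-shuffle permutes the 8 positions with cycle lengths [1, 1, 3, 3].
Every counter is home exactly when every cycle has completed a whole number of laps, i.e. after lcm(1, 3) = 3 out-shuffles.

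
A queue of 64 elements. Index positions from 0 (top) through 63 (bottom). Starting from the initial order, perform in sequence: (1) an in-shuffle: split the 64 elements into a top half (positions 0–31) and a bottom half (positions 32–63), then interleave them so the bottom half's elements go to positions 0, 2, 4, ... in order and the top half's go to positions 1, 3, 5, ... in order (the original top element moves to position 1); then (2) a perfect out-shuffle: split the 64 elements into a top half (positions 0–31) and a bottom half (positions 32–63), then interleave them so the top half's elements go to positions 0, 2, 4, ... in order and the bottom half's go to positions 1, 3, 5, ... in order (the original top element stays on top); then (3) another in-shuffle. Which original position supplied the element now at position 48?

46

Undo the operations in reverse order, starting from position 48:
  undo op 3 (in-shuffle, from bottom half): 48 ← 56
  undo op 2 (out-shuffle, from top half): 56 ← 28
  undo op 1 (in-shuffle, from bottom half): 28 ← 46
So the element at position 48 came from original position 46.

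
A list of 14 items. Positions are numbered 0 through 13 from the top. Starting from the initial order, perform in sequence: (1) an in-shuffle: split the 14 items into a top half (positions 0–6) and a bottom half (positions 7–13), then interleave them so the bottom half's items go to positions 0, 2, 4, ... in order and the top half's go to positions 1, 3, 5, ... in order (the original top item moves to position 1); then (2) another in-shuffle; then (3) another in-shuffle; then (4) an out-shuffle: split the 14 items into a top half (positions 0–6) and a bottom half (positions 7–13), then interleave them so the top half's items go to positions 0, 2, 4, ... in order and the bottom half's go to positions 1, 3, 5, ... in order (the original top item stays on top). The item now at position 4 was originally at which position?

Undo the operations in reverse order, starting from position 4:
  undo op 4 (out-shuffle, from top half): 4 ← 2
  undo op 3 (in-shuffle, from bottom half): 2 ← 8
  undo op 2 (in-shuffle, from bottom half): 8 ← 11
  undo op 1 (in-shuffle, from top half): 11 ← 5
So the item at position 4 came from original position 5.

5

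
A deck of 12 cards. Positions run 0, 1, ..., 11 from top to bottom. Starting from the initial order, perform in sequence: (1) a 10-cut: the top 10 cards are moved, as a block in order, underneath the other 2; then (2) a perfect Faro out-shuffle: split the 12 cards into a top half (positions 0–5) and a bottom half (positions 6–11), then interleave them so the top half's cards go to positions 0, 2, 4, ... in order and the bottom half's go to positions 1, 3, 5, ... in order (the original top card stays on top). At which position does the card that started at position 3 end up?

10

Track the card from position 3 forward through each operation:
  after op 1 (cut 10): 3 → 5
  after op 2 (out-shuffle): 5 → 10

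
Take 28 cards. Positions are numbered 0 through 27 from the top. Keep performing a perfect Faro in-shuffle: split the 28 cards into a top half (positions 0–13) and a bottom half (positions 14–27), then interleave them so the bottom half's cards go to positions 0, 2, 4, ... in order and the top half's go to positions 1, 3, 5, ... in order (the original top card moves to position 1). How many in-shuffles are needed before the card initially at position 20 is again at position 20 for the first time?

Follow position 20 under repeated in-shuffles:
20 → 12 → 25 → 22 → 16 → 4 → 9 → 19 → ... → 20 (length 28)
It first returns after 28 in-shuffles.

28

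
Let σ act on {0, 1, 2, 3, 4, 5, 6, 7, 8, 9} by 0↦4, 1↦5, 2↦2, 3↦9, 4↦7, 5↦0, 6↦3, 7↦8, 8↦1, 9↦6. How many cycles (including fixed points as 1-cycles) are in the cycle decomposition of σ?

3

Cycle decomposition: (0 4 7 8 1 5) (2) (3 9 6).
3 cycles.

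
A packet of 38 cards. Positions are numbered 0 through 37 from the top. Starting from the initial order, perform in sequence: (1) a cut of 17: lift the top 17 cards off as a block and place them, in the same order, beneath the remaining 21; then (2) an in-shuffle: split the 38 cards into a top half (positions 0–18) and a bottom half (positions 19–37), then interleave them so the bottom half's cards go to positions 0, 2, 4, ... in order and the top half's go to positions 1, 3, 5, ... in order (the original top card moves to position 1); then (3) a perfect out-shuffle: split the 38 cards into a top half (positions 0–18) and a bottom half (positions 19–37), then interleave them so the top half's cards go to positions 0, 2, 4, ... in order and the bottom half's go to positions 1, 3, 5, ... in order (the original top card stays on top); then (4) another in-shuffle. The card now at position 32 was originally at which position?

Undo the operations in reverse order, starting from position 32:
  undo op 4 (in-shuffle, from bottom half): 32 ← 35
  undo op 3 (out-shuffle, from bottom half): 35 ← 36
  undo op 2 (in-shuffle, from bottom half): 36 ← 37
  undo op 1 (cut 17): 37 ← 16
So the card at position 32 came from original position 16.

16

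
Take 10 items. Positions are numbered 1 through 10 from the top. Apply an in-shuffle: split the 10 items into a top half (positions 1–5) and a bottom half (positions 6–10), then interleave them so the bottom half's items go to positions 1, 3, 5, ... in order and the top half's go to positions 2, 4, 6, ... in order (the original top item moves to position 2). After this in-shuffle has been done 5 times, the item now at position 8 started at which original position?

3

Work backwards from position 8, undoing one in-shuffle at a time:
8 ← 4 ← 2 ← 1 ← 6 ← 3
So the item now at position 8 started at position 3.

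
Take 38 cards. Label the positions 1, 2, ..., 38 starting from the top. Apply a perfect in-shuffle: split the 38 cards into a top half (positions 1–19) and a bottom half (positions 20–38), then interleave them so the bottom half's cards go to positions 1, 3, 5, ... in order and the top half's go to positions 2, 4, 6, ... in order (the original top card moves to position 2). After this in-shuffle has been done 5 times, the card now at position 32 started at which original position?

Work backwards from position 32, undoing one in-shuffle at a time:
32 ← 16 ← 8 ← 4 ← 2 ← 1
So the card now at position 32 started at position 1.

1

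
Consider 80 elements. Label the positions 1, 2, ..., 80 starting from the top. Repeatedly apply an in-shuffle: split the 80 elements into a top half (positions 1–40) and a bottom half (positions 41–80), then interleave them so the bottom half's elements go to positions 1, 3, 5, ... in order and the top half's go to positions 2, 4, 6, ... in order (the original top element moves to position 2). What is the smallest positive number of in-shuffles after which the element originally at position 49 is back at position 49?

Follow position 49 under repeated in-shuffles:
49 → 17 → 34 → 68 → 55 → 29 → 58 → 35 → ... → 49 (length 54)
It first returns after 54 in-shuffles.

54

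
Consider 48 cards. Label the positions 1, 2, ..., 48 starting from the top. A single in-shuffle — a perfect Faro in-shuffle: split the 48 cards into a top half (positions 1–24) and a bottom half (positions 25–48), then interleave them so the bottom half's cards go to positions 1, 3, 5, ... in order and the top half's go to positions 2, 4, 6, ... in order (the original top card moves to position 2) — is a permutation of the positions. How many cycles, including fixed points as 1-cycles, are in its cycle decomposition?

4

Trace each unvisited position around until it returns:
(1 2 4 8 16 32 ... len 21) (3 6 12 24 48 47 ... len 21) (7 14 28) (21 42 35)
4 cycles in total.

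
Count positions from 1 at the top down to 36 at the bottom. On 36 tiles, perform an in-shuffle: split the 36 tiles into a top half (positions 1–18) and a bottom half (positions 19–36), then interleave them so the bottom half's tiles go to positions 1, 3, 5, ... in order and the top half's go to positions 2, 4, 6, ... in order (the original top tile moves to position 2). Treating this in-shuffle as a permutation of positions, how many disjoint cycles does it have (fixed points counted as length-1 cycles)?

1

Trace each unvisited position around until it returns:
(1 2 4 8 16 32 ... len 36)
1 cycle in total.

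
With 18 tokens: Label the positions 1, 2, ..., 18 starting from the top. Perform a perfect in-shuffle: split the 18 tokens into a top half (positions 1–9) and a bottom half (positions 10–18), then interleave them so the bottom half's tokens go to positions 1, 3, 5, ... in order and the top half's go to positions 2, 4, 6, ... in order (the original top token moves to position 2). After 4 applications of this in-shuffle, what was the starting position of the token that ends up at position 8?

10

Work backwards from position 8, undoing one in-shuffle at a time:
8 ← 4 ← 2 ← 1 ← 10
So the token now at position 8 started at position 10.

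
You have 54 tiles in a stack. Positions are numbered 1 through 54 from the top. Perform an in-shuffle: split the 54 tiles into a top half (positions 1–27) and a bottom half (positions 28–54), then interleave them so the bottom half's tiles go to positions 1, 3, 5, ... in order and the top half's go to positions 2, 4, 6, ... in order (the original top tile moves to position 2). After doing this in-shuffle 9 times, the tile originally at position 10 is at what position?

5

Track the tile's position through each in-shuffle:
10 → 20 → 40 → 25 → 50 → 45 → 35 → 15 → 30 → 5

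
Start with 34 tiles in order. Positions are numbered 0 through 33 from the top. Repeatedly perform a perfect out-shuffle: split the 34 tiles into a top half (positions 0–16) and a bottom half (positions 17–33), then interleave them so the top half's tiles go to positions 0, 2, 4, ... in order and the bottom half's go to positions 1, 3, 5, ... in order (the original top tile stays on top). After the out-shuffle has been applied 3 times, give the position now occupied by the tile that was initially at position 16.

Track the tile's position through each out-shuffle:
16 → 32 → 31 → 29

29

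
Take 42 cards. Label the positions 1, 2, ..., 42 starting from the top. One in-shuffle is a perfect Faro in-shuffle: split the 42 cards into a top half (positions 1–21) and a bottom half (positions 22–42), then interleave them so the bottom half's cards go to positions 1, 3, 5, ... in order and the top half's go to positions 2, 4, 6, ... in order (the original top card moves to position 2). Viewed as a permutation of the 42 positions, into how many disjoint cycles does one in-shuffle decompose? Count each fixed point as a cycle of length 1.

Trace each unvisited position around until it returns:
(1 2 4 8 16 32 ... len 14) (3 6 12 24 5 10 ... len 14) (7 14 28 13 26 9 ... len 14)
3 cycles in total.

3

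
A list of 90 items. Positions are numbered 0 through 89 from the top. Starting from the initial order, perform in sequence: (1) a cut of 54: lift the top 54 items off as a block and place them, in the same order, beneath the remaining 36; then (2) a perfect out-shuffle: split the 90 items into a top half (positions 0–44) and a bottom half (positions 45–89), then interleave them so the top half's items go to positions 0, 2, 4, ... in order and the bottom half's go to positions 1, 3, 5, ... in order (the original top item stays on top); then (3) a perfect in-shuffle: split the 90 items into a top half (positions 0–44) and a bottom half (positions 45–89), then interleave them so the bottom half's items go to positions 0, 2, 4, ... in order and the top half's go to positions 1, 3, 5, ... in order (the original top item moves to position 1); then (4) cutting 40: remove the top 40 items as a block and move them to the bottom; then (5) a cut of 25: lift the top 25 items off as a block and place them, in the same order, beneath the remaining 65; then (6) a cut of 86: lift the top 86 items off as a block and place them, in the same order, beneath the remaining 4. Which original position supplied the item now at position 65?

Undo the operations in reverse order, starting from position 65:
  undo op 6 (cut 86): 65 ← 61
  undo op 5 (cut 25): 61 ← 86
  undo op 4 (cut 40): 86 ← 36
  undo op 3 (in-shuffle, from bottom half): 36 ← 63
  undo op 2 (out-shuffle, from bottom half): 63 ← 76
  undo op 1 (cut 54): 76 ← 40
So the item at position 65 came from original position 40.

40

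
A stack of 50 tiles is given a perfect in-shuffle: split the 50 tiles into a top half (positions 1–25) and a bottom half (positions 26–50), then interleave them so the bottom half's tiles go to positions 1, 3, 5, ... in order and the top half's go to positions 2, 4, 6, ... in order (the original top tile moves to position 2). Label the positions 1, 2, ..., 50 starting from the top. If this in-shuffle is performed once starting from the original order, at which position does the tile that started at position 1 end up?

2

Track the tile's position through each in-shuffle:
1 → 2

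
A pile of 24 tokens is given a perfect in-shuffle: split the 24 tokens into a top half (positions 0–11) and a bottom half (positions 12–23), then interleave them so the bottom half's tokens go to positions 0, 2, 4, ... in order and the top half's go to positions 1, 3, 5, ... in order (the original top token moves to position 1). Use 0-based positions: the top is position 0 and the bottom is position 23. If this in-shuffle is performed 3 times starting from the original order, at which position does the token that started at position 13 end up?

11

Track the token's position through each in-shuffle:
13 → 2 → 5 → 11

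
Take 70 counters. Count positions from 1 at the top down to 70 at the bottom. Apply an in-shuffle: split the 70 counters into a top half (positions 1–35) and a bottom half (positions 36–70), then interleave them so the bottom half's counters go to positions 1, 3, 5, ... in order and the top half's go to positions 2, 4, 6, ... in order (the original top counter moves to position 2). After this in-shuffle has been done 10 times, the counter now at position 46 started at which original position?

Work backwards from position 46, undoing one in-shuffle at a time:
46 ← 23 ← 47 ← 59 ← 65 ← 68 ← 34 ← 17 ← 44 ← 22 ← 11
So the counter now at position 46 started at position 11.

11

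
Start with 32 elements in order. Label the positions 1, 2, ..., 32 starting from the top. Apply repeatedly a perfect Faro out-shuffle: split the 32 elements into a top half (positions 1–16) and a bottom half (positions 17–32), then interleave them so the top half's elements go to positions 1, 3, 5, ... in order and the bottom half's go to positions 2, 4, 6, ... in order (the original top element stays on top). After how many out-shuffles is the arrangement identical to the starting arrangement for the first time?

5

The out-shuffle permutes the 32 positions with cycle lengths [1, 1, 5, 5, 5, 5, 5, 5].
Every element is home exactly when every cycle has completed a whole number of laps, i.e. after lcm(1, 5) = 5 out-shuffles.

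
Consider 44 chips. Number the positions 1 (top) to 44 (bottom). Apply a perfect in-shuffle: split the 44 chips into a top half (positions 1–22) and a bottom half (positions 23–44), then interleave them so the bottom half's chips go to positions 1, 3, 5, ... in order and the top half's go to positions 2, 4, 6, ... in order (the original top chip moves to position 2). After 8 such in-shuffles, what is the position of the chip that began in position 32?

Track the chip's position through each in-shuffle:
32 → 19 → 38 → 31 → 17 → 34 → 23 → 1 → 2

2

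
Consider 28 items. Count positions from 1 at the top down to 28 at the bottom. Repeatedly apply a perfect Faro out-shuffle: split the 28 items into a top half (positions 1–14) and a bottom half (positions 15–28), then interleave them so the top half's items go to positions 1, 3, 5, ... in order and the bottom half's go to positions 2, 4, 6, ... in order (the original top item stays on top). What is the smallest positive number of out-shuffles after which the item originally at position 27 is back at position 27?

Follow position 27 under repeated out-shuffles:
27 → 26 → 24 → 20 → 12 → 23 → 18 → 8 → 15 → 2 → 3 → 5 → 9 → 17 → 6 → 11 → 21 → 14 → 27
It first returns after 18 out-shuffles.

18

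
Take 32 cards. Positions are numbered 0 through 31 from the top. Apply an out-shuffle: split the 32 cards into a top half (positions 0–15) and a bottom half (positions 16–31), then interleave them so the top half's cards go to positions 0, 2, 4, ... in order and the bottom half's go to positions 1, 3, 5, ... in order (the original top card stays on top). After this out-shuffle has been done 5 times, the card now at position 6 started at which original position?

Work backwards from position 6, undoing one out-shuffle at a time:
6 ← 3 ← 17 ← 24 ← 12 ← 6
So the card now at position 6 started at position 6.

6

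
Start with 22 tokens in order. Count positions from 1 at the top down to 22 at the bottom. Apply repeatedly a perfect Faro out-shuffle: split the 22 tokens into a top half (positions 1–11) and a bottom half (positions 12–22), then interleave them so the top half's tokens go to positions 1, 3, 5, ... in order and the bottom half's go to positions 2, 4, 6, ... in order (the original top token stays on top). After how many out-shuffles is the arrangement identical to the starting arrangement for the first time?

The out-shuffle permutes the 22 positions with cycle lengths [1, 1, 2, 3, 3, 6, 6].
Every token is home exactly when every cycle has completed a whole number of laps, i.e. after lcm(1, 2, 3, 6) = 6 out-shuffles.

6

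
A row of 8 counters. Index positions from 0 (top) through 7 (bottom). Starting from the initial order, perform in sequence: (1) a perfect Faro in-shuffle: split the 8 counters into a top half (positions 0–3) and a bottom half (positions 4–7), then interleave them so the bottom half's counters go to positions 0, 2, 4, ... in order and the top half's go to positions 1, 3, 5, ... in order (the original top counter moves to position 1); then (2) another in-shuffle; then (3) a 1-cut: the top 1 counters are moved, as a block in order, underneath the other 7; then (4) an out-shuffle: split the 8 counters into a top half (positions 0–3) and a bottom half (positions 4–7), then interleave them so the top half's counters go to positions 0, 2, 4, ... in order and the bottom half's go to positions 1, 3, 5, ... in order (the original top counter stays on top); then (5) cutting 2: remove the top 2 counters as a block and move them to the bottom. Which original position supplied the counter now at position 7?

5

Undo the operations in reverse order, starting from position 7:
  undo op 5 (cut 2): 7 ← 1
  undo op 4 (out-shuffle, from bottom half): 1 ← 4
  undo op 3 (cut 1): 4 ← 5
  undo op 2 (in-shuffle, from top half): 5 ← 2
  undo op 1 (in-shuffle, from bottom half): 2 ← 5
So the counter at position 7 came from original position 5.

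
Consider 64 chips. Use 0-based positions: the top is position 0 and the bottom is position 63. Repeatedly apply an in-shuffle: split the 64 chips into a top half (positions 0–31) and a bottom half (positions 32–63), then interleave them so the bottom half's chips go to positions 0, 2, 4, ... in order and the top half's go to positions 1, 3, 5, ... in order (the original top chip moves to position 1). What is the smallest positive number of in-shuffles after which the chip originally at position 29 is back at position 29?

12

Follow position 29 under repeated in-shuffles:
29 → 59 → 54 → 44 → 24 → 49 → 34 → 4 → 9 → 19 → 39 → 14 → 29
It first returns after 12 in-shuffles.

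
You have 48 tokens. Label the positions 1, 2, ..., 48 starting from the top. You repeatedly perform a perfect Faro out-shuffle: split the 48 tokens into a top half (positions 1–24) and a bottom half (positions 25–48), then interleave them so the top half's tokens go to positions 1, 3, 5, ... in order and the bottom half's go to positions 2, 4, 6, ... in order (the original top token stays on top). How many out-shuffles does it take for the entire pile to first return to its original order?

The out-shuffle permutes the 48 positions with cycle lengths [1, 1, 23, 23].
Every token is home exactly when every cycle has completed a whole number of laps, i.e. after lcm(1, 23) = 23 out-shuffles.

23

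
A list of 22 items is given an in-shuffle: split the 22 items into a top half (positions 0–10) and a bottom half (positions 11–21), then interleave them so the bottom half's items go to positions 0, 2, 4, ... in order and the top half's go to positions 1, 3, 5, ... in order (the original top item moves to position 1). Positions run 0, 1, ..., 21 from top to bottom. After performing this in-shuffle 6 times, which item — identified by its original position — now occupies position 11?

15

Work backwards from position 11, undoing one in-shuffle at a time:
11 ← 5 ← 2 ← 12 ← 17 ← 8 ← 15
So the item now at position 11 started at position 15.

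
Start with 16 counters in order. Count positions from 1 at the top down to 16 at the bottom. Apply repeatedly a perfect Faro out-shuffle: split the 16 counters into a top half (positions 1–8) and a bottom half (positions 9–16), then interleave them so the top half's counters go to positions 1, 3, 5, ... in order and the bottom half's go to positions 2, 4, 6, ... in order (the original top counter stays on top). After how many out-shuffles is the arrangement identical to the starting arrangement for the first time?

The out-shuffle permutes the 16 positions with cycle lengths [1, 1, 2, 4, 4, 4].
Every counter is home exactly when every cycle has completed a whole number of laps, i.e. after lcm(1, 2, 4) = 4 out-shuffles.

4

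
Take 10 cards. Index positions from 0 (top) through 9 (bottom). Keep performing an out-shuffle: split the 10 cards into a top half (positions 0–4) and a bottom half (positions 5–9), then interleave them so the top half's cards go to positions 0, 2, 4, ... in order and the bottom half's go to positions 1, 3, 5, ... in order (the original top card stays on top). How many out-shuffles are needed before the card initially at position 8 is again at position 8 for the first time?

Follow position 8 under repeated out-shuffles:
8 → 7 → 5 → 1 → 2 → 4 → 8
It first returns after 6 out-shuffles.

6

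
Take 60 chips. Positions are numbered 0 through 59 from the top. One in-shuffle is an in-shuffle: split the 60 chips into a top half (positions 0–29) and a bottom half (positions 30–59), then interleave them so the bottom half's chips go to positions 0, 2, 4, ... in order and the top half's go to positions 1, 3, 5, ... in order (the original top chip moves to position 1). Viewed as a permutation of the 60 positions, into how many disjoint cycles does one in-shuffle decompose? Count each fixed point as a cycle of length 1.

Trace each unvisited position around until it returns:
(0 1 3 7 15 31 ... len 60)
1 cycle in total.

1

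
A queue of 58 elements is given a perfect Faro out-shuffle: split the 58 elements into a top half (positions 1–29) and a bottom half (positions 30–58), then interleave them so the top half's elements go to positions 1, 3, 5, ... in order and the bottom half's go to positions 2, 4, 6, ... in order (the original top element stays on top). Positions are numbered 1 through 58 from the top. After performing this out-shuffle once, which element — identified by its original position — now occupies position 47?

24

Work backwards from position 47, undoing one out-shuffle at a time:
47 ← 24
So the element now at position 47 started at position 24.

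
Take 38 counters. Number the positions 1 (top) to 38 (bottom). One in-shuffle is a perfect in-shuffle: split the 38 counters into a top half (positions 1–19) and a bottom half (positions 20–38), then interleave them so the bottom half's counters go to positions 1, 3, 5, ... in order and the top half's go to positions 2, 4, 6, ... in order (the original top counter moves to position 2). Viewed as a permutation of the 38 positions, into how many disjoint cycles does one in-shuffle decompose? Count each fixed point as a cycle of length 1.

4

Trace each unvisited position around until it returns:
(1 2 4 8 16 32 ... len 12) (3 6 12 24 9 18 ... len 12) (7 14 28 17 34 29 ... len 12) (13 26)
4 cycles in total.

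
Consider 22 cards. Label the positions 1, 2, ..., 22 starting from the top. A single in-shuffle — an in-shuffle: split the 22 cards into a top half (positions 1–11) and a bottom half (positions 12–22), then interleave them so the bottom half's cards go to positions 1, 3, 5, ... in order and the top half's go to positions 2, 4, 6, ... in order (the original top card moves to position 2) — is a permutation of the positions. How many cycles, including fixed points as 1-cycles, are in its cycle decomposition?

Trace each unvisited position around until it returns:
(1 2 4 8 16 9 ... len 11) (5 10 20 17 11 22 ... len 11)
2 cycles in total.

2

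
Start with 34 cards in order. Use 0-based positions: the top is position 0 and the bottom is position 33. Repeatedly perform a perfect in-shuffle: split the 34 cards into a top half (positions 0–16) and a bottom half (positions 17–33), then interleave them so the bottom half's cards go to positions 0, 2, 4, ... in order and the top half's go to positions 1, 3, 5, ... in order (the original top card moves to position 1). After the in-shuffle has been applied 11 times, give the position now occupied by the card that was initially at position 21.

10

Track the card's position through each in-shuffle:
21 → 8 → 17 → 0 → 1 → 3 → 7 → 15 → 31 → 28 → 22 → 10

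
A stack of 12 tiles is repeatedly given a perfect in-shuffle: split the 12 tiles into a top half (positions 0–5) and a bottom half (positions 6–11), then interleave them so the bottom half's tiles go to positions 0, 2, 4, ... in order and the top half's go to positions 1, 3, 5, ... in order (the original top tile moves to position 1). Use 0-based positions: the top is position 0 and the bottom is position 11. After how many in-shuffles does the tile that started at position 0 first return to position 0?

Follow position 0 under repeated in-shuffles:
0 → 1 → 3 → 7 → 2 → 5 → 11 → 10 → 8 → 4 → 9 → 6 → 0
It first returns after 12 in-shuffles.

12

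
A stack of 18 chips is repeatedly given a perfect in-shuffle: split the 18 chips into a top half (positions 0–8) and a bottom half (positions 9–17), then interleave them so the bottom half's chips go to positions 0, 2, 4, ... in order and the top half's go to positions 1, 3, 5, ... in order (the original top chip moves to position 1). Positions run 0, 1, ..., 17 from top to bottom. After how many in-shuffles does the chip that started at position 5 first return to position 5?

Follow position 5 under repeated in-shuffles:
5 → 11 → 4 → 9 → 0 → 1 → 3 → 7 → 15 → 12 → 6 → 13 → 8 → 17 → 16 → 14 → 10 → 2 → 5
It first returns after 18 in-shuffles.

18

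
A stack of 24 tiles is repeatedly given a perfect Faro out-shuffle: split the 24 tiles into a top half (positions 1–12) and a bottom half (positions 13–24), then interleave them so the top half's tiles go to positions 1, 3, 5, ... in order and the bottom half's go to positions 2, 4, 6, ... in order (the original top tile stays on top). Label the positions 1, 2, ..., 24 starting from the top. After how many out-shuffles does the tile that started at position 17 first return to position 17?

11

Follow position 17 under repeated out-shuffles:
17 → 10 → 19 → 14 → 4 → 7 → 13 → 2 → 3 → 5 → 9 → 17
It first returns after 11 out-shuffles.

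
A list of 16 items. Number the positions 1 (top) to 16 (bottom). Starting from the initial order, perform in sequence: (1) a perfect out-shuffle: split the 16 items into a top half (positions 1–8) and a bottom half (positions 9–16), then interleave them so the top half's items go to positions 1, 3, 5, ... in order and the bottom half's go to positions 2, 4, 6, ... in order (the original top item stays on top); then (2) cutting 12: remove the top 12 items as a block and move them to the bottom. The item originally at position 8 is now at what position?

Track the item from position 8 forward through each operation:
  after op 1 (out-shuffle): 8 → 15
  after op 2 (cut 12): 15 → 3

3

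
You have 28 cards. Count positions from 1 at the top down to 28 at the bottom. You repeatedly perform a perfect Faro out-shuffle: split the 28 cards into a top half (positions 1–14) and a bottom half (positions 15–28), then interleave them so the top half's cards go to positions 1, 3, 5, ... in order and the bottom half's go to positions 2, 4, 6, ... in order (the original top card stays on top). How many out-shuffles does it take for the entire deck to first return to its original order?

18

The out-shuffle permutes the 28 positions with cycle lengths [1, 1, 2, 6, 18].
Every card is home exactly when every cycle has completed a whole number of laps, i.e. after lcm(1, 2, 6, 18) = 18 out-shuffles.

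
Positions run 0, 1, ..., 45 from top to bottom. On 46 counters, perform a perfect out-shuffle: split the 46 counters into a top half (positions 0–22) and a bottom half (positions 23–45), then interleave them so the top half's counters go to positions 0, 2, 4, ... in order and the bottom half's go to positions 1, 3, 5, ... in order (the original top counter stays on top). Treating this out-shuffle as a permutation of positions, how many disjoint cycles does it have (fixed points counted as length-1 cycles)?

9

Trace each unvisited position around until it returns:
(0) (1 2 4 8 16 32 ... len 12) (3 6 12 24) (5 10 20 40 35 25) (7 14 28 11 22 44 ... len 12) (9 18 36 27) (15 30) (21 42 39 33) ... plus 1 more
9 cycles in total.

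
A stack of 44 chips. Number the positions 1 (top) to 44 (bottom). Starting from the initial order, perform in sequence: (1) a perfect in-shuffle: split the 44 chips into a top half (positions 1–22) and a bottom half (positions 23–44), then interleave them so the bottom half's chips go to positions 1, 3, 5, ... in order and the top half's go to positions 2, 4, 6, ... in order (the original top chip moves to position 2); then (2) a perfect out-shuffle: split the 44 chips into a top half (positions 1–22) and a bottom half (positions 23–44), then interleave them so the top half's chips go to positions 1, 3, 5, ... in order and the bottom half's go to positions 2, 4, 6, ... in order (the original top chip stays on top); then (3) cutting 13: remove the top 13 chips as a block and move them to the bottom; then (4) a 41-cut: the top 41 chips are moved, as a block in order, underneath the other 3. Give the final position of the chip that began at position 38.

8

Track the chip from position 38 forward through each operation:
  after op 1 (in-shuffle): 38 → 31
  after op 2 (out-shuffle): 31 → 18
  after op 3 (cut 13): 18 → 5
  after op 4 (cut 41): 5 → 8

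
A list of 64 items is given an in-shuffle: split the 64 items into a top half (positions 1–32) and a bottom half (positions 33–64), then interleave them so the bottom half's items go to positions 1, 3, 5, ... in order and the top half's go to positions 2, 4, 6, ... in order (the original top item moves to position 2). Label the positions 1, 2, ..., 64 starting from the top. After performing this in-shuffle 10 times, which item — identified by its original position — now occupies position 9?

Work backwards from position 9, undoing one in-shuffle at a time:
9 ← 37 ← 51 ← 58 ← 29 ← 47 ← 56 ← 28 ← 14 ← 7 ← 36
So the item now at position 9 started at position 36.

36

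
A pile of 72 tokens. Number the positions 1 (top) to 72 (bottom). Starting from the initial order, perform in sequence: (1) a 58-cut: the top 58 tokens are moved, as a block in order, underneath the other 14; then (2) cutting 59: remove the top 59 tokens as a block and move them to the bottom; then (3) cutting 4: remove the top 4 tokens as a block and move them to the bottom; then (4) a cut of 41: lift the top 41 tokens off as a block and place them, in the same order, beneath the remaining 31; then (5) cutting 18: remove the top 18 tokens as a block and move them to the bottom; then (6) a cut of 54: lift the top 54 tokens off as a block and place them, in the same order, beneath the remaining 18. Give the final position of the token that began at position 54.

36

Track the token from position 54 forward through each operation:
  after op 1 (cut 58): 54 → 68
  after op 2 (cut 59): 68 → 9
  after op 3 (cut 4): 9 → 5
  after op 4 (cut 41): 5 → 36
  after op 5 (cut 18): 36 → 18
  after op 6 (cut 54): 18 → 36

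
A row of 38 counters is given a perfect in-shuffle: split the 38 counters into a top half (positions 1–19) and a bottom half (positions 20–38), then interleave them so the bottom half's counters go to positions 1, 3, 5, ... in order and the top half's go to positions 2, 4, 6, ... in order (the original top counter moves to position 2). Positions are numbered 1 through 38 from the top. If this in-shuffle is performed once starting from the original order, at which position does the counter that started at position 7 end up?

14

Track the counter's position through each in-shuffle:
7 → 14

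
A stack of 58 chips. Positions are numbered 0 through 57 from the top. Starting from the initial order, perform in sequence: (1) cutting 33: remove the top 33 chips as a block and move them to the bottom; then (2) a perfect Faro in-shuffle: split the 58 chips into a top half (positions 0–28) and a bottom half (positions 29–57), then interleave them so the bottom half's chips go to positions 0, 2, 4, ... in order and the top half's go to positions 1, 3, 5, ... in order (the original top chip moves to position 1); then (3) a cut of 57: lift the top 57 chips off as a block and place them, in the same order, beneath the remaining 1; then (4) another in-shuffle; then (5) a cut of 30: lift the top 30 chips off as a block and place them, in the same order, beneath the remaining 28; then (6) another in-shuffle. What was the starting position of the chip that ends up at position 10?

48

Undo the operations in reverse order, starting from position 10:
  undo op 6 (in-shuffle, from bottom half): 10 ← 34
  undo op 5 (cut 30): 34 ← 6
  undo op 4 (in-shuffle, from bottom half): 6 ← 32
  undo op 3 (cut 57): 32 ← 31
  undo op 2 (in-shuffle, from top half): 31 ← 15
  undo op 1 (cut 33): 15 ← 48
So the chip at position 10 came from original position 48.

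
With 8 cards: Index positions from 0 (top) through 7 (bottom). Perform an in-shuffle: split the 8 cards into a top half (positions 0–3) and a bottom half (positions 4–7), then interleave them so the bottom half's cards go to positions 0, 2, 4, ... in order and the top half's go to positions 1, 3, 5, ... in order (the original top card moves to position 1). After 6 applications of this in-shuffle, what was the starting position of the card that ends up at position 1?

1

Work backwards from position 1, undoing one in-shuffle at a time:
1 ← 0 ← 4 ← 6 ← 7 ← 3 ← 1
So the card now at position 1 started at position 1.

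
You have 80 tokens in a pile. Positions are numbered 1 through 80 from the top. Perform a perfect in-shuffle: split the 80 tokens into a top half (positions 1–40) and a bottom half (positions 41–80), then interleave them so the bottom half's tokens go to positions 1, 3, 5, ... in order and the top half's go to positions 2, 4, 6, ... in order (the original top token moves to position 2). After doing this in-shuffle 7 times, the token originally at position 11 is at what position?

Track the token's position through each in-shuffle:
11 → 22 → 44 → 7 → 14 → 28 → 56 → 31

31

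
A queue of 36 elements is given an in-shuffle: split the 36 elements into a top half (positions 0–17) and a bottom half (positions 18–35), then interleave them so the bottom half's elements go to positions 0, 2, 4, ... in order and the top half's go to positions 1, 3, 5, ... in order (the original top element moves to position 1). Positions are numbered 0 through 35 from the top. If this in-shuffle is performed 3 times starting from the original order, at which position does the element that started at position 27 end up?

1

Track the element's position through each in-shuffle:
27 → 18 → 0 → 1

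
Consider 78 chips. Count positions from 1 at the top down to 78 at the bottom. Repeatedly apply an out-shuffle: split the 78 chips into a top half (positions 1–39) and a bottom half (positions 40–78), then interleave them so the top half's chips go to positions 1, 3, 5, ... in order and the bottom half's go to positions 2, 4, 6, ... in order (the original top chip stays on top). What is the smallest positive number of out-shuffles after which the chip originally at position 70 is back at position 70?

Follow position 70 under repeated out-shuffles:
70 → 62 → 46 → 14 → 27 → 53 → 28 → 55 → ... → 70 (length 30)
It first returns after 30 out-shuffles.

30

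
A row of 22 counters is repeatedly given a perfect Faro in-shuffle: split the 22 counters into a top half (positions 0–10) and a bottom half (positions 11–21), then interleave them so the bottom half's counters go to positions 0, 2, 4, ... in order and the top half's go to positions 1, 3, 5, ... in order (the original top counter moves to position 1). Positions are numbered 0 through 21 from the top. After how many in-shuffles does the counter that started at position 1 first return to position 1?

Follow position 1 under repeated in-shuffles:
1 → 3 → 7 → 15 → 8 → 17 → 12 → 2 → 5 → 11 → 0 → 1
It first returns after 11 in-shuffles.

11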